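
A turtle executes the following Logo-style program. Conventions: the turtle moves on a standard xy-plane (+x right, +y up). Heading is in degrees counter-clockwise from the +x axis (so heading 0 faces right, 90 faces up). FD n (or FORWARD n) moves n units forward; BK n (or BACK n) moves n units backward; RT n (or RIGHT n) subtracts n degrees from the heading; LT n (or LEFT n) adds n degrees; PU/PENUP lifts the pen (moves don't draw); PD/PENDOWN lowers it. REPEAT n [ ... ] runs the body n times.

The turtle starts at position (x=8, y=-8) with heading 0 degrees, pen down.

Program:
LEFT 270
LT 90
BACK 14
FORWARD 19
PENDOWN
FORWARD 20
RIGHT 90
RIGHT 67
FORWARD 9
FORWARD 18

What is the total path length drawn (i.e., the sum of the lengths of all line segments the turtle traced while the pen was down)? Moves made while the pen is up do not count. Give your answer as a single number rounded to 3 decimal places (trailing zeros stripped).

Answer: 80

Derivation:
Executing turtle program step by step:
Start: pos=(8,-8), heading=0, pen down
LT 270: heading 0 -> 270
LT 90: heading 270 -> 0
BK 14: (8,-8) -> (-6,-8) [heading=0, draw]
FD 19: (-6,-8) -> (13,-8) [heading=0, draw]
PD: pen down
FD 20: (13,-8) -> (33,-8) [heading=0, draw]
RT 90: heading 0 -> 270
RT 67: heading 270 -> 203
FD 9: (33,-8) -> (24.715,-11.517) [heading=203, draw]
FD 18: (24.715,-11.517) -> (8.146,-18.55) [heading=203, draw]
Final: pos=(8.146,-18.55), heading=203, 5 segment(s) drawn

Segment lengths:
  seg 1: (8,-8) -> (-6,-8), length = 14
  seg 2: (-6,-8) -> (13,-8), length = 19
  seg 3: (13,-8) -> (33,-8), length = 20
  seg 4: (33,-8) -> (24.715,-11.517), length = 9
  seg 5: (24.715,-11.517) -> (8.146,-18.55), length = 18
Total = 80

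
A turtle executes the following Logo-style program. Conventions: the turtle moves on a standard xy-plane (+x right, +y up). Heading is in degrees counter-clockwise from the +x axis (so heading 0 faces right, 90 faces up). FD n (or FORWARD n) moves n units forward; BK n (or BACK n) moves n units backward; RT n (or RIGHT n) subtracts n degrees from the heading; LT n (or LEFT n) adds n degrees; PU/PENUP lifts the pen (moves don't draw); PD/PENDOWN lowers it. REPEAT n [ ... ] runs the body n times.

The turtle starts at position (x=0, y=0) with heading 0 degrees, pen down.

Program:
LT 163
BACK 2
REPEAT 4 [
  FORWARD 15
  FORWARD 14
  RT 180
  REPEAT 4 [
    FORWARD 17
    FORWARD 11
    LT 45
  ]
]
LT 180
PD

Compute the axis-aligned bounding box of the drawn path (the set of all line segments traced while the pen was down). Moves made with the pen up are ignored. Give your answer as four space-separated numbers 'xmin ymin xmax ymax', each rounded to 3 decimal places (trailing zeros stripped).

Answer: -25.82 -0.585 90.288 259.162

Derivation:
Executing turtle program step by step:
Start: pos=(0,0), heading=0, pen down
LT 163: heading 0 -> 163
BK 2: (0,0) -> (1.913,-0.585) [heading=163, draw]
REPEAT 4 [
  -- iteration 1/4 --
  FD 15: (1.913,-0.585) -> (-12.432,3.801) [heading=163, draw]
  FD 14: (-12.432,3.801) -> (-25.82,7.894) [heading=163, draw]
  RT 180: heading 163 -> 343
  REPEAT 4 [
    -- iteration 1/4 --
    FD 17: (-25.82,7.894) -> (-9.563,2.924) [heading=343, draw]
    FD 11: (-9.563,2.924) -> (0.956,-0.292) [heading=343, draw]
    LT 45: heading 343 -> 28
    -- iteration 2/4 --
    FD 17: (0.956,-0.292) -> (15.966,7.689) [heading=28, draw]
    FD 11: (15.966,7.689) -> (25.679,12.853) [heading=28, draw]
    LT 45: heading 28 -> 73
    -- iteration 3/4 --
    FD 17: (25.679,12.853) -> (30.649,29.11) [heading=73, draw]
    FD 11: (30.649,29.11) -> (33.865,39.629) [heading=73, draw]
    LT 45: heading 73 -> 118
    -- iteration 4/4 --
    FD 17: (33.865,39.629) -> (25.884,54.639) [heading=118, draw]
    FD 11: (25.884,54.639) -> (20.72,64.352) [heading=118, draw]
    LT 45: heading 118 -> 163
  ]
  -- iteration 2/4 --
  FD 15: (20.72,64.352) -> (6.375,68.737) [heading=163, draw]
  FD 14: (6.375,68.737) -> (-7.013,72.831) [heading=163, draw]
  RT 180: heading 163 -> 343
  REPEAT 4 [
    -- iteration 1/4 --
    FD 17: (-7.013,72.831) -> (9.244,67.86) [heading=343, draw]
    FD 11: (9.244,67.86) -> (19.764,64.644) [heading=343, draw]
    LT 45: heading 343 -> 28
    -- iteration 2/4 --
    FD 17: (19.764,64.644) -> (34.774,72.625) [heading=28, draw]
    FD 11: (34.774,72.625) -> (44.486,77.789) [heading=28, draw]
    LT 45: heading 28 -> 73
    -- iteration 3/4 --
    FD 17: (44.486,77.789) -> (49.457,94.047) [heading=73, draw]
    FD 11: (49.457,94.047) -> (52.673,104.566) [heading=73, draw]
    LT 45: heading 73 -> 118
    -- iteration 4/4 --
    FD 17: (52.673,104.566) -> (44.692,119.576) [heading=118, draw]
    FD 11: (44.692,119.576) -> (39.527,129.289) [heading=118, draw]
    LT 45: heading 118 -> 163
  ]
  -- iteration 3/4 --
  FD 15: (39.527,129.289) -> (25.183,133.674) [heading=163, draw]
  FD 14: (25.183,133.674) -> (11.795,137.767) [heading=163, draw]
  RT 180: heading 163 -> 343
  REPEAT 4 [
    -- iteration 1/4 --
    FD 17: (11.795,137.767) -> (28.052,132.797) [heading=343, draw]
    FD 11: (28.052,132.797) -> (38.571,129.581) [heading=343, draw]
    LT 45: heading 343 -> 28
    -- iteration 2/4 --
    FD 17: (38.571,129.581) -> (53.581,137.562) [heading=28, draw]
    FD 11: (53.581,137.562) -> (63.294,142.726) [heading=28, draw]
    LT 45: heading 28 -> 73
    -- iteration 3/4 --
    FD 17: (63.294,142.726) -> (68.264,158.983) [heading=73, draw]
    FD 11: (68.264,158.983) -> (71.48,169.503) [heading=73, draw]
    LT 45: heading 73 -> 118
    -- iteration 4/4 --
    FD 17: (71.48,169.503) -> (63.499,184.513) [heading=118, draw]
    FD 11: (63.499,184.513) -> (58.335,194.225) [heading=118, draw]
    LT 45: heading 118 -> 163
  ]
  -- iteration 4/4 --
  FD 15: (58.335,194.225) -> (43.99,198.611) [heading=163, draw]
  FD 14: (43.99,198.611) -> (30.602,202.704) [heading=163, draw]
  RT 180: heading 163 -> 343
  REPEAT 4 [
    -- iteration 1/4 --
    FD 17: (30.602,202.704) -> (46.859,197.734) [heading=343, draw]
    FD 11: (46.859,197.734) -> (57.379,194.518) [heading=343, draw]
    LT 45: heading 343 -> 28
    -- iteration 2/4 --
    FD 17: (57.379,194.518) -> (72.389,202.499) [heading=28, draw]
    FD 11: (72.389,202.499) -> (82.101,207.663) [heading=28, draw]
    LT 45: heading 28 -> 73
    -- iteration 3/4 --
    FD 17: (82.101,207.663) -> (87.071,223.92) [heading=73, draw]
    FD 11: (87.071,223.92) -> (90.288,234.439) [heading=73, draw]
    LT 45: heading 73 -> 118
    -- iteration 4/4 --
    FD 17: (90.288,234.439) -> (82.307,249.449) [heading=118, draw]
    FD 11: (82.307,249.449) -> (77.142,259.162) [heading=118, draw]
    LT 45: heading 118 -> 163
  ]
]
LT 180: heading 163 -> 343
PD: pen down
Final: pos=(77.142,259.162), heading=343, 41 segment(s) drawn

Segment endpoints: x in {-25.82, -12.432, -9.563, -7.013, 0, 0.956, 1.913, 6.375, 9.244, 11.795, 15.966, 19.764, 20.72, 25.183, 25.679, 25.884, 28.052, 30.602, 30.649, 33.865, 34.774, 38.571, 39.527, 43.99, 44.486, 44.692, 46.859, 49.457, 52.673, 53.581, 57.379, 58.335, 63.294, 63.499, 68.264, 71.48, 72.389, 77.142, 82.101, 82.307, 87.071, 90.288}, y in {-0.585, -0.292, 0, 2.924, 3.801, 7.689, 7.894, 12.853, 29.11, 39.629, 54.639, 64.352, 64.644, 67.86, 68.737, 72.625, 72.831, 77.789, 94.047, 104.566, 119.576, 129.289, 129.581, 132.797, 133.674, 137.562, 137.767, 142.726, 158.983, 169.503, 184.513, 194.225, 194.518, 197.734, 198.611, 202.499, 202.704, 207.663, 223.92, 234.439, 249.449, 259.162}
xmin=-25.82, ymin=-0.585, xmax=90.288, ymax=259.162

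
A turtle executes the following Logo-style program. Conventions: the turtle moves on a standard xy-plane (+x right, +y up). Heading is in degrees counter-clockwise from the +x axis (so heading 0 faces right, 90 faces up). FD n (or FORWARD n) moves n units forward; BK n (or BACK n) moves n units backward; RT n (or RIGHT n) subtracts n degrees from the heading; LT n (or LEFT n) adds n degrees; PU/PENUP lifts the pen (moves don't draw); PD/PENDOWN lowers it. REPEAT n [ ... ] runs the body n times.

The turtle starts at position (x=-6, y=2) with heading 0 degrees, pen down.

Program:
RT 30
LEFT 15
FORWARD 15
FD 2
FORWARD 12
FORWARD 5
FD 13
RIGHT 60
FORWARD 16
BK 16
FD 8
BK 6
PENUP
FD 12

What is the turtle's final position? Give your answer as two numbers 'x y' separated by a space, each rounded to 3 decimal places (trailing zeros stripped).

Executing turtle program step by step:
Start: pos=(-6,2), heading=0, pen down
RT 30: heading 0 -> 330
LT 15: heading 330 -> 345
FD 15: (-6,2) -> (8.489,-1.882) [heading=345, draw]
FD 2: (8.489,-1.882) -> (10.421,-2.4) [heading=345, draw]
FD 12: (10.421,-2.4) -> (22.012,-5.506) [heading=345, draw]
FD 5: (22.012,-5.506) -> (26.841,-6.8) [heading=345, draw]
FD 13: (26.841,-6.8) -> (39.399,-10.164) [heading=345, draw]
RT 60: heading 345 -> 285
FD 16: (39.399,-10.164) -> (43.54,-25.619) [heading=285, draw]
BK 16: (43.54,-25.619) -> (39.399,-10.164) [heading=285, draw]
FD 8: (39.399,-10.164) -> (41.469,-17.892) [heading=285, draw]
BK 6: (41.469,-17.892) -> (39.916,-12.096) [heading=285, draw]
PU: pen up
FD 12: (39.916,-12.096) -> (43.022,-23.687) [heading=285, move]
Final: pos=(43.022,-23.687), heading=285, 9 segment(s) drawn

Answer: 43.022 -23.687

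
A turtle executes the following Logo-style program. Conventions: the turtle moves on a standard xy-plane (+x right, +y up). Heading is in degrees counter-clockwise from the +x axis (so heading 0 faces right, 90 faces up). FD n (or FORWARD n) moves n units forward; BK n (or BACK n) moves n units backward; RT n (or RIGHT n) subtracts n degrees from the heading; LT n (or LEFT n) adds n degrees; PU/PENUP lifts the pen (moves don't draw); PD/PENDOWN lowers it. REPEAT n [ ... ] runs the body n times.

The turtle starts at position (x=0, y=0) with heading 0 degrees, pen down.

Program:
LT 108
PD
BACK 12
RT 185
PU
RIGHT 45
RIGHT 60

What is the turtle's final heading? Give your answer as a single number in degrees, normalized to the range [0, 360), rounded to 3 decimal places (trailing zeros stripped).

Answer: 178

Derivation:
Executing turtle program step by step:
Start: pos=(0,0), heading=0, pen down
LT 108: heading 0 -> 108
PD: pen down
BK 12: (0,0) -> (3.708,-11.413) [heading=108, draw]
RT 185: heading 108 -> 283
PU: pen up
RT 45: heading 283 -> 238
RT 60: heading 238 -> 178
Final: pos=(3.708,-11.413), heading=178, 1 segment(s) drawn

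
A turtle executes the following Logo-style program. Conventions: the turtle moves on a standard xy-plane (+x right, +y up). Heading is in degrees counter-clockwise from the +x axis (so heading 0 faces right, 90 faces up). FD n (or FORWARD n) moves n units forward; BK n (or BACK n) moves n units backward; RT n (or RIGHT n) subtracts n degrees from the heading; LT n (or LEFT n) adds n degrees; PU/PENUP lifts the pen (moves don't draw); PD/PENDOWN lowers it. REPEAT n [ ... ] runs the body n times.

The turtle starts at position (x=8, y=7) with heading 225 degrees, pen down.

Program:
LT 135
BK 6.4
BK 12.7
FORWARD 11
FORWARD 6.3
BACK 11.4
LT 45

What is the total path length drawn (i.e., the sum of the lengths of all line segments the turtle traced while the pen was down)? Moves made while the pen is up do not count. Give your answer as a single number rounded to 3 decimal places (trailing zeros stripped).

Answer: 47.8

Derivation:
Executing turtle program step by step:
Start: pos=(8,7), heading=225, pen down
LT 135: heading 225 -> 0
BK 6.4: (8,7) -> (1.6,7) [heading=0, draw]
BK 12.7: (1.6,7) -> (-11.1,7) [heading=0, draw]
FD 11: (-11.1,7) -> (-0.1,7) [heading=0, draw]
FD 6.3: (-0.1,7) -> (6.2,7) [heading=0, draw]
BK 11.4: (6.2,7) -> (-5.2,7) [heading=0, draw]
LT 45: heading 0 -> 45
Final: pos=(-5.2,7), heading=45, 5 segment(s) drawn

Segment lengths:
  seg 1: (8,7) -> (1.6,7), length = 6.4
  seg 2: (1.6,7) -> (-11.1,7), length = 12.7
  seg 3: (-11.1,7) -> (-0.1,7), length = 11
  seg 4: (-0.1,7) -> (6.2,7), length = 6.3
  seg 5: (6.2,7) -> (-5.2,7), length = 11.4
Total = 47.8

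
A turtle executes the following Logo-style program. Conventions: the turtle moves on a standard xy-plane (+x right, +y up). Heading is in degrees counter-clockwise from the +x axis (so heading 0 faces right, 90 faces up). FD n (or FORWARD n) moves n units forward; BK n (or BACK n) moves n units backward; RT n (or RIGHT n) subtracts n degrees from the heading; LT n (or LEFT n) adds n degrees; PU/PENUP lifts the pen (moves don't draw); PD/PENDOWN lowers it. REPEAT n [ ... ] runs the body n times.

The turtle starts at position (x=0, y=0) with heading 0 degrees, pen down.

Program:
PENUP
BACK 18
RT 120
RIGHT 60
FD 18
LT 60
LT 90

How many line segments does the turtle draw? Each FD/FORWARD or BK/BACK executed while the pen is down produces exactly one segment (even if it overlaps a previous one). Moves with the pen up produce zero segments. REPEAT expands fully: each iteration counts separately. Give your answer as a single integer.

Answer: 0

Derivation:
Executing turtle program step by step:
Start: pos=(0,0), heading=0, pen down
PU: pen up
BK 18: (0,0) -> (-18,0) [heading=0, move]
RT 120: heading 0 -> 240
RT 60: heading 240 -> 180
FD 18: (-18,0) -> (-36,0) [heading=180, move]
LT 60: heading 180 -> 240
LT 90: heading 240 -> 330
Final: pos=(-36,0), heading=330, 0 segment(s) drawn
Segments drawn: 0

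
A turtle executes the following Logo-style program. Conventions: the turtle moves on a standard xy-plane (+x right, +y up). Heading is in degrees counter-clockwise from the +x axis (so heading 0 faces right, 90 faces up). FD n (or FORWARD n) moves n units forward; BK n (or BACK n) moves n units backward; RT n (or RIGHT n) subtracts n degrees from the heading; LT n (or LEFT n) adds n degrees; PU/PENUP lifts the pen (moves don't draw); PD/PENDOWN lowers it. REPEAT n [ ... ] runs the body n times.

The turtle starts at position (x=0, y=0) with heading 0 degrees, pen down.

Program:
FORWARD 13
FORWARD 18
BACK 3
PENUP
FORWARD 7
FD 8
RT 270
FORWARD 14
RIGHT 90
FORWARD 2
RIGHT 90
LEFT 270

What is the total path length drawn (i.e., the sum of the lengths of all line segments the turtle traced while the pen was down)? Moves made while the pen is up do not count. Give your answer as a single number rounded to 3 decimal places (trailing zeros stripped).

Executing turtle program step by step:
Start: pos=(0,0), heading=0, pen down
FD 13: (0,0) -> (13,0) [heading=0, draw]
FD 18: (13,0) -> (31,0) [heading=0, draw]
BK 3: (31,0) -> (28,0) [heading=0, draw]
PU: pen up
FD 7: (28,0) -> (35,0) [heading=0, move]
FD 8: (35,0) -> (43,0) [heading=0, move]
RT 270: heading 0 -> 90
FD 14: (43,0) -> (43,14) [heading=90, move]
RT 90: heading 90 -> 0
FD 2: (43,14) -> (45,14) [heading=0, move]
RT 90: heading 0 -> 270
LT 270: heading 270 -> 180
Final: pos=(45,14), heading=180, 3 segment(s) drawn

Segment lengths:
  seg 1: (0,0) -> (13,0), length = 13
  seg 2: (13,0) -> (31,0), length = 18
  seg 3: (31,0) -> (28,0), length = 3
Total = 34

Answer: 34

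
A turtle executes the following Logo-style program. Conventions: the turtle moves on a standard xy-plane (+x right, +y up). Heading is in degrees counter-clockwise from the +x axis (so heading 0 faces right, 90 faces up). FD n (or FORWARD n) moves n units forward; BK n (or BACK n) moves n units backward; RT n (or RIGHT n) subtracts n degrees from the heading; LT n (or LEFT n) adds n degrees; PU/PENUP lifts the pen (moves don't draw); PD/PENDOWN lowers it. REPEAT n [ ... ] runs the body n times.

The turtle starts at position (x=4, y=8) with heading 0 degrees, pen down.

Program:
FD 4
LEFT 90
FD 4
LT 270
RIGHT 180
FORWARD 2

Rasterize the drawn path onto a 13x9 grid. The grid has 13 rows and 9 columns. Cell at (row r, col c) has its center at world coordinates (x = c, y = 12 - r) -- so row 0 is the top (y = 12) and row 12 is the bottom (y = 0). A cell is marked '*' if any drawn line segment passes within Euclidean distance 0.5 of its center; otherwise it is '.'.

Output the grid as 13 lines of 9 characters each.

Segment 0: (4,8) -> (8,8)
Segment 1: (8,8) -> (8,12)
Segment 2: (8,12) -> (6,12)

Answer: ......***
........*
........*
........*
....*****
.........
.........
.........
.........
.........
.........
.........
.........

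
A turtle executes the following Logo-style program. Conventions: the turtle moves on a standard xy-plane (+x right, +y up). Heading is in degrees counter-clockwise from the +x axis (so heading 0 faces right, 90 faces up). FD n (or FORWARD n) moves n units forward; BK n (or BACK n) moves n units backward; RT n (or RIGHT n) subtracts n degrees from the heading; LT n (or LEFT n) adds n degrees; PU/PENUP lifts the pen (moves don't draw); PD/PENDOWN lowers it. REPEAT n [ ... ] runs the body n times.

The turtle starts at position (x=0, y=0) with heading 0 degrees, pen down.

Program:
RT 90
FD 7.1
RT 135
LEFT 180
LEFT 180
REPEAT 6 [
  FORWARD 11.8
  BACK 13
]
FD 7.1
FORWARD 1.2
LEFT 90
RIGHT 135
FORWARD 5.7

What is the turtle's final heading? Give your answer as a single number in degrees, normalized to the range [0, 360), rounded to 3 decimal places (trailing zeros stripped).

Answer: 90

Derivation:
Executing turtle program step by step:
Start: pos=(0,0), heading=0, pen down
RT 90: heading 0 -> 270
FD 7.1: (0,0) -> (0,-7.1) [heading=270, draw]
RT 135: heading 270 -> 135
LT 180: heading 135 -> 315
LT 180: heading 315 -> 135
REPEAT 6 [
  -- iteration 1/6 --
  FD 11.8: (0,-7.1) -> (-8.344,1.244) [heading=135, draw]
  BK 13: (-8.344,1.244) -> (0.849,-7.949) [heading=135, draw]
  -- iteration 2/6 --
  FD 11.8: (0.849,-7.949) -> (-7.495,0.395) [heading=135, draw]
  BK 13: (-7.495,0.395) -> (1.697,-8.797) [heading=135, draw]
  -- iteration 3/6 --
  FD 11.8: (1.697,-8.797) -> (-6.647,-0.453) [heading=135, draw]
  BK 13: (-6.647,-0.453) -> (2.546,-9.646) [heading=135, draw]
  -- iteration 4/6 --
  FD 11.8: (2.546,-9.646) -> (-5.798,-1.302) [heading=135, draw]
  BK 13: (-5.798,-1.302) -> (3.394,-10.494) [heading=135, draw]
  -- iteration 5/6 --
  FD 11.8: (3.394,-10.494) -> (-4.95,-2.15) [heading=135, draw]
  BK 13: (-4.95,-2.15) -> (4.243,-11.343) [heading=135, draw]
  -- iteration 6/6 --
  FD 11.8: (4.243,-11.343) -> (-4.101,-2.999) [heading=135, draw]
  BK 13: (-4.101,-2.999) -> (5.091,-12.191) [heading=135, draw]
]
FD 7.1: (5.091,-12.191) -> (0.071,-7.171) [heading=135, draw]
FD 1.2: (0.071,-7.171) -> (-0.778,-6.322) [heading=135, draw]
LT 90: heading 135 -> 225
RT 135: heading 225 -> 90
FD 5.7: (-0.778,-6.322) -> (-0.778,-0.622) [heading=90, draw]
Final: pos=(-0.778,-0.622), heading=90, 16 segment(s) drawn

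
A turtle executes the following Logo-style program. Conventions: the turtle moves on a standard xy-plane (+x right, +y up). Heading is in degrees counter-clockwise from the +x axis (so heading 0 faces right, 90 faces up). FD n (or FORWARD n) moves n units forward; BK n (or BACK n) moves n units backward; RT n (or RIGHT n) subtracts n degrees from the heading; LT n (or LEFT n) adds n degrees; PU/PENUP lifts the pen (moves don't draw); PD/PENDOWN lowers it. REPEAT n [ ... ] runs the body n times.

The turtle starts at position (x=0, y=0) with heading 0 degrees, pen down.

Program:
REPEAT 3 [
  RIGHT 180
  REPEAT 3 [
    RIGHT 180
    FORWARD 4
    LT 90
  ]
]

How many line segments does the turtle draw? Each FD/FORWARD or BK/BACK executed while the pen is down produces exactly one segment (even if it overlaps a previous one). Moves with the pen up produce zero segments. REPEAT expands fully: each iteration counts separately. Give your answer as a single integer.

Answer: 9

Derivation:
Executing turtle program step by step:
Start: pos=(0,0), heading=0, pen down
REPEAT 3 [
  -- iteration 1/3 --
  RT 180: heading 0 -> 180
  REPEAT 3 [
    -- iteration 1/3 --
    RT 180: heading 180 -> 0
    FD 4: (0,0) -> (4,0) [heading=0, draw]
    LT 90: heading 0 -> 90
    -- iteration 2/3 --
    RT 180: heading 90 -> 270
    FD 4: (4,0) -> (4,-4) [heading=270, draw]
    LT 90: heading 270 -> 0
    -- iteration 3/3 --
    RT 180: heading 0 -> 180
    FD 4: (4,-4) -> (0,-4) [heading=180, draw]
    LT 90: heading 180 -> 270
  ]
  -- iteration 2/3 --
  RT 180: heading 270 -> 90
  REPEAT 3 [
    -- iteration 1/3 --
    RT 180: heading 90 -> 270
    FD 4: (0,-4) -> (0,-8) [heading=270, draw]
    LT 90: heading 270 -> 0
    -- iteration 2/3 --
    RT 180: heading 0 -> 180
    FD 4: (0,-8) -> (-4,-8) [heading=180, draw]
    LT 90: heading 180 -> 270
    -- iteration 3/3 --
    RT 180: heading 270 -> 90
    FD 4: (-4,-8) -> (-4,-4) [heading=90, draw]
    LT 90: heading 90 -> 180
  ]
  -- iteration 3/3 --
  RT 180: heading 180 -> 0
  REPEAT 3 [
    -- iteration 1/3 --
    RT 180: heading 0 -> 180
    FD 4: (-4,-4) -> (-8,-4) [heading=180, draw]
    LT 90: heading 180 -> 270
    -- iteration 2/3 --
    RT 180: heading 270 -> 90
    FD 4: (-8,-4) -> (-8,0) [heading=90, draw]
    LT 90: heading 90 -> 180
    -- iteration 3/3 --
    RT 180: heading 180 -> 0
    FD 4: (-8,0) -> (-4,0) [heading=0, draw]
    LT 90: heading 0 -> 90
  ]
]
Final: pos=(-4,0), heading=90, 9 segment(s) drawn
Segments drawn: 9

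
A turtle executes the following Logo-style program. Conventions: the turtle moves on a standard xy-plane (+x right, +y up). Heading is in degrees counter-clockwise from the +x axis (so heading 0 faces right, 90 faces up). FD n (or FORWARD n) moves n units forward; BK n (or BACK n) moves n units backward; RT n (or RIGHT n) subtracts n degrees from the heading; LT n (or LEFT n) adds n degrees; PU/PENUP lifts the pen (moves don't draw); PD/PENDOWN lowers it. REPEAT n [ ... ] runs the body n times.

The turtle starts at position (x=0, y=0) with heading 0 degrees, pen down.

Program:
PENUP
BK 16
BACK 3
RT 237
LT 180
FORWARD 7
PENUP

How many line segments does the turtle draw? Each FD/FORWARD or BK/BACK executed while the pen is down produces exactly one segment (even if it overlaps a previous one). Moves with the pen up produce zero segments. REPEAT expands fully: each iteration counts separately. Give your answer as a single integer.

Executing turtle program step by step:
Start: pos=(0,0), heading=0, pen down
PU: pen up
BK 16: (0,0) -> (-16,0) [heading=0, move]
BK 3: (-16,0) -> (-19,0) [heading=0, move]
RT 237: heading 0 -> 123
LT 180: heading 123 -> 303
FD 7: (-19,0) -> (-15.188,-5.871) [heading=303, move]
PU: pen up
Final: pos=(-15.188,-5.871), heading=303, 0 segment(s) drawn
Segments drawn: 0

Answer: 0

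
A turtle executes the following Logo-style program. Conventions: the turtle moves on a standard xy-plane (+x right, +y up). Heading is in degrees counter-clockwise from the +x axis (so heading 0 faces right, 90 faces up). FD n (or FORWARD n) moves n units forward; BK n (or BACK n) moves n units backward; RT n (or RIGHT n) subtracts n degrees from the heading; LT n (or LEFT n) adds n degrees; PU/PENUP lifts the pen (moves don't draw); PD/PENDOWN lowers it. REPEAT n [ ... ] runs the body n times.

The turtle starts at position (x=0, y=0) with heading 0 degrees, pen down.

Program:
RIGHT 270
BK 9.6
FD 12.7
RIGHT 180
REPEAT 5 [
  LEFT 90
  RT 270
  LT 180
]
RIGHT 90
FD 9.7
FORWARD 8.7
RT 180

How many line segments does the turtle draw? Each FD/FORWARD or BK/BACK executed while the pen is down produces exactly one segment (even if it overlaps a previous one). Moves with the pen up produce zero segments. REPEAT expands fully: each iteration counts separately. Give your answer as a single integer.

Executing turtle program step by step:
Start: pos=(0,0), heading=0, pen down
RT 270: heading 0 -> 90
BK 9.6: (0,0) -> (0,-9.6) [heading=90, draw]
FD 12.7: (0,-9.6) -> (0,3.1) [heading=90, draw]
RT 180: heading 90 -> 270
REPEAT 5 [
  -- iteration 1/5 --
  LT 90: heading 270 -> 0
  RT 270: heading 0 -> 90
  LT 180: heading 90 -> 270
  -- iteration 2/5 --
  LT 90: heading 270 -> 0
  RT 270: heading 0 -> 90
  LT 180: heading 90 -> 270
  -- iteration 3/5 --
  LT 90: heading 270 -> 0
  RT 270: heading 0 -> 90
  LT 180: heading 90 -> 270
  -- iteration 4/5 --
  LT 90: heading 270 -> 0
  RT 270: heading 0 -> 90
  LT 180: heading 90 -> 270
  -- iteration 5/5 --
  LT 90: heading 270 -> 0
  RT 270: heading 0 -> 90
  LT 180: heading 90 -> 270
]
RT 90: heading 270 -> 180
FD 9.7: (0,3.1) -> (-9.7,3.1) [heading=180, draw]
FD 8.7: (-9.7,3.1) -> (-18.4,3.1) [heading=180, draw]
RT 180: heading 180 -> 0
Final: pos=(-18.4,3.1), heading=0, 4 segment(s) drawn
Segments drawn: 4

Answer: 4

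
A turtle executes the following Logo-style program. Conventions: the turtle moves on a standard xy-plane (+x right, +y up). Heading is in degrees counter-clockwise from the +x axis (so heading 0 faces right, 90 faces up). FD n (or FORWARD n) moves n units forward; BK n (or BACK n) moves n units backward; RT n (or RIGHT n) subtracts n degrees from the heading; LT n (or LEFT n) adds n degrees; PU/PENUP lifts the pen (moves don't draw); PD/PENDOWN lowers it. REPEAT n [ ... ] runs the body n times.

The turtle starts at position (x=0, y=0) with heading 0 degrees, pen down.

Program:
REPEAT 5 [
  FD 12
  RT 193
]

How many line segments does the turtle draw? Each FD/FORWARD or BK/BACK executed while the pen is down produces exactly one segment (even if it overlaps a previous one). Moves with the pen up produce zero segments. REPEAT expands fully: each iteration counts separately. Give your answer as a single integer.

Answer: 5

Derivation:
Executing turtle program step by step:
Start: pos=(0,0), heading=0, pen down
REPEAT 5 [
  -- iteration 1/5 --
  FD 12: (0,0) -> (12,0) [heading=0, draw]
  RT 193: heading 0 -> 167
  -- iteration 2/5 --
  FD 12: (12,0) -> (0.308,2.699) [heading=167, draw]
  RT 193: heading 167 -> 334
  -- iteration 3/5 --
  FD 12: (0.308,2.699) -> (11.093,-2.561) [heading=334, draw]
  RT 193: heading 334 -> 141
  -- iteration 4/5 --
  FD 12: (11.093,-2.561) -> (1.767,4.991) [heading=141, draw]
  RT 193: heading 141 -> 308
  -- iteration 5/5 --
  FD 12: (1.767,4.991) -> (9.155,-4.465) [heading=308, draw]
  RT 193: heading 308 -> 115
]
Final: pos=(9.155,-4.465), heading=115, 5 segment(s) drawn
Segments drawn: 5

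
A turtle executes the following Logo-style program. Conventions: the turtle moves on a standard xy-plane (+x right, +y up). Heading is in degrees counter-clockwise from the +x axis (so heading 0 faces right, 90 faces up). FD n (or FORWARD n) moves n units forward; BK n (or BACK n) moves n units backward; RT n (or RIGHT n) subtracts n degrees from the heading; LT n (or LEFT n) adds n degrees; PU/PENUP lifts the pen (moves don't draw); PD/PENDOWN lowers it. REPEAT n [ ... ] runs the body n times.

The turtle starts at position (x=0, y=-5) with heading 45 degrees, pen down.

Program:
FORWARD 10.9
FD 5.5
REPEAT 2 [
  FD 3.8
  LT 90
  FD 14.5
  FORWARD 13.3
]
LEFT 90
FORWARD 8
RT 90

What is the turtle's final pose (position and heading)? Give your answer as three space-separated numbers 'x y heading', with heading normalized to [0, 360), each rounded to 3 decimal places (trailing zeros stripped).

Answer: -22.062 6.314 225

Derivation:
Executing turtle program step by step:
Start: pos=(0,-5), heading=45, pen down
FD 10.9: (0,-5) -> (7.707,2.707) [heading=45, draw]
FD 5.5: (7.707,2.707) -> (11.597,6.597) [heading=45, draw]
REPEAT 2 [
  -- iteration 1/2 --
  FD 3.8: (11.597,6.597) -> (14.284,9.284) [heading=45, draw]
  LT 90: heading 45 -> 135
  FD 14.5: (14.284,9.284) -> (4.031,19.537) [heading=135, draw]
  FD 13.3: (4.031,19.537) -> (-5.374,28.941) [heading=135, draw]
  -- iteration 2/2 --
  FD 3.8: (-5.374,28.941) -> (-8.061,31.628) [heading=135, draw]
  LT 90: heading 135 -> 225
  FD 14.5: (-8.061,31.628) -> (-18.314,21.375) [heading=225, draw]
  FD 13.3: (-18.314,21.375) -> (-27.719,11.971) [heading=225, draw]
]
LT 90: heading 225 -> 315
FD 8: (-27.719,11.971) -> (-22.062,6.314) [heading=315, draw]
RT 90: heading 315 -> 225
Final: pos=(-22.062,6.314), heading=225, 9 segment(s) drawn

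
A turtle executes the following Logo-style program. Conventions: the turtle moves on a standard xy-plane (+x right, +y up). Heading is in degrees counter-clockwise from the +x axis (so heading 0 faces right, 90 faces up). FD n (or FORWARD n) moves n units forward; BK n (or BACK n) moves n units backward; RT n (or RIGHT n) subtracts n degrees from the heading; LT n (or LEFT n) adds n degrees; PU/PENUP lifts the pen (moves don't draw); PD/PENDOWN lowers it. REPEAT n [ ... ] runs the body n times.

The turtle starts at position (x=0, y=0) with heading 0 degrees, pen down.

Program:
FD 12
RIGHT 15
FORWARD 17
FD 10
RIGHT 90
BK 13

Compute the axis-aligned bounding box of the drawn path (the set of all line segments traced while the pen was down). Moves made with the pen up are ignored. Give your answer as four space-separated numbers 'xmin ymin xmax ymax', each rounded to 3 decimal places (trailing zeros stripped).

Answer: 0 -6.988 41.445 5.569

Derivation:
Executing turtle program step by step:
Start: pos=(0,0), heading=0, pen down
FD 12: (0,0) -> (12,0) [heading=0, draw]
RT 15: heading 0 -> 345
FD 17: (12,0) -> (28.421,-4.4) [heading=345, draw]
FD 10: (28.421,-4.4) -> (38.08,-6.988) [heading=345, draw]
RT 90: heading 345 -> 255
BK 13: (38.08,-6.988) -> (41.445,5.569) [heading=255, draw]
Final: pos=(41.445,5.569), heading=255, 4 segment(s) drawn

Segment endpoints: x in {0, 12, 28.421, 38.08, 41.445}, y in {-6.988, -4.4, 0, 5.569}
xmin=0, ymin=-6.988, xmax=41.445, ymax=5.569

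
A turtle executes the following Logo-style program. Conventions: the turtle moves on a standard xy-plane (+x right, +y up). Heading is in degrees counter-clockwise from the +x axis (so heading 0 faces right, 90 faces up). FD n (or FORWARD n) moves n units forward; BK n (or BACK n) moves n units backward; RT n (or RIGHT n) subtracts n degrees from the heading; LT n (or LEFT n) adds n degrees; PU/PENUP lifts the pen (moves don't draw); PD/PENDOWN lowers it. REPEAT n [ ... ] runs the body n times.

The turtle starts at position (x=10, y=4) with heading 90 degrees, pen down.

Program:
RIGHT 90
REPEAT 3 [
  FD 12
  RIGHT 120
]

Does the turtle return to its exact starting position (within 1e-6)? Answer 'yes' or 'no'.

Answer: yes

Derivation:
Executing turtle program step by step:
Start: pos=(10,4), heading=90, pen down
RT 90: heading 90 -> 0
REPEAT 3 [
  -- iteration 1/3 --
  FD 12: (10,4) -> (22,4) [heading=0, draw]
  RT 120: heading 0 -> 240
  -- iteration 2/3 --
  FD 12: (22,4) -> (16,-6.392) [heading=240, draw]
  RT 120: heading 240 -> 120
  -- iteration 3/3 --
  FD 12: (16,-6.392) -> (10,4) [heading=120, draw]
  RT 120: heading 120 -> 0
]
Final: pos=(10,4), heading=0, 3 segment(s) drawn

Start position: (10, 4)
Final position: (10, 4)
Distance = 0; < 1e-6 -> CLOSED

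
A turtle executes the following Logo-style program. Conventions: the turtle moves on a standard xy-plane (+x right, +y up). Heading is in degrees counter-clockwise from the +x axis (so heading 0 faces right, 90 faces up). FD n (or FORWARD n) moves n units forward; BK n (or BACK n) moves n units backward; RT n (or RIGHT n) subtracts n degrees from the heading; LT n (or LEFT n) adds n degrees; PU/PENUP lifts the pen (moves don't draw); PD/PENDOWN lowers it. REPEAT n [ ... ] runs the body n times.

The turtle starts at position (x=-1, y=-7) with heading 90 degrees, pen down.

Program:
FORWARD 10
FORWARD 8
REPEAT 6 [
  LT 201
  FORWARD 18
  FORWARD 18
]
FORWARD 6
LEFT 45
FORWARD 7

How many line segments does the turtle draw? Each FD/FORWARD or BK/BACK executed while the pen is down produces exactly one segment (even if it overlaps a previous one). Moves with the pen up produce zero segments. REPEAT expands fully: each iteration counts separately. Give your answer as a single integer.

Answer: 16

Derivation:
Executing turtle program step by step:
Start: pos=(-1,-7), heading=90, pen down
FD 10: (-1,-7) -> (-1,3) [heading=90, draw]
FD 8: (-1,3) -> (-1,11) [heading=90, draw]
REPEAT 6 [
  -- iteration 1/6 --
  LT 201: heading 90 -> 291
  FD 18: (-1,11) -> (5.451,-5.804) [heading=291, draw]
  FD 18: (5.451,-5.804) -> (11.901,-22.609) [heading=291, draw]
  -- iteration 2/6 --
  LT 201: heading 291 -> 132
  FD 18: (11.901,-22.609) -> (-0.143,-9.232) [heading=132, draw]
  FD 18: (-0.143,-9.232) -> (-12.187,4.144) [heading=132, draw]
  -- iteration 3/6 --
  LT 201: heading 132 -> 333
  FD 18: (-12.187,4.144) -> (3.851,-4.028) [heading=333, draw]
  FD 18: (3.851,-4.028) -> (19.889,-12.199) [heading=333, draw]
  -- iteration 4/6 --
  LT 201: heading 333 -> 174
  FD 18: (19.889,-12.199) -> (1.987,-10.318) [heading=174, draw]
  FD 18: (1.987,-10.318) -> (-15.914,-8.436) [heading=174, draw]
  -- iteration 5/6 --
  LT 201: heading 174 -> 15
  FD 18: (-15.914,-8.436) -> (1.473,-3.778) [heading=15, draw]
  FD 18: (1.473,-3.778) -> (18.859,0.881) [heading=15, draw]
  -- iteration 6/6 --
  LT 201: heading 15 -> 216
  FD 18: (18.859,0.881) -> (4.297,-9.699) [heading=216, draw]
  FD 18: (4.297,-9.699) -> (-10.265,-20.279) [heading=216, draw]
]
FD 6: (-10.265,-20.279) -> (-15.119,-23.806) [heading=216, draw]
LT 45: heading 216 -> 261
FD 7: (-15.119,-23.806) -> (-16.214,-30.72) [heading=261, draw]
Final: pos=(-16.214,-30.72), heading=261, 16 segment(s) drawn
Segments drawn: 16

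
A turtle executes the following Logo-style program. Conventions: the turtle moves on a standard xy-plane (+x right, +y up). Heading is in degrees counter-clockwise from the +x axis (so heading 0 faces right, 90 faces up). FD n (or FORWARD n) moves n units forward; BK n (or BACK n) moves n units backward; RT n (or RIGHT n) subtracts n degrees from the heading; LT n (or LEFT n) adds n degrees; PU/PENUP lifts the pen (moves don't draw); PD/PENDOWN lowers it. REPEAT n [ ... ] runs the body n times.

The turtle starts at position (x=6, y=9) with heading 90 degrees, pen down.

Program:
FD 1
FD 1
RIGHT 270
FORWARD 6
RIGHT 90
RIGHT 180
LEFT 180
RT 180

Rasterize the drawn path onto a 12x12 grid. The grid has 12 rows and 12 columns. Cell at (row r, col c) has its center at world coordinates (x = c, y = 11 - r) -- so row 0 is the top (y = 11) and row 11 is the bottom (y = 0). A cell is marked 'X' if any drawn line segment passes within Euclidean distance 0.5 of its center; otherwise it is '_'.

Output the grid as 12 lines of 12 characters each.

Answer: XXXXXXX_____
______X_____
______X_____
____________
____________
____________
____________
____________
____________
____________
____________
____________

Derivation:
Segment 0: (6,9) -> (6,10)
Segment 1: (6,10) -> (6,11)
Segment 2: (6,11) -> (0,11)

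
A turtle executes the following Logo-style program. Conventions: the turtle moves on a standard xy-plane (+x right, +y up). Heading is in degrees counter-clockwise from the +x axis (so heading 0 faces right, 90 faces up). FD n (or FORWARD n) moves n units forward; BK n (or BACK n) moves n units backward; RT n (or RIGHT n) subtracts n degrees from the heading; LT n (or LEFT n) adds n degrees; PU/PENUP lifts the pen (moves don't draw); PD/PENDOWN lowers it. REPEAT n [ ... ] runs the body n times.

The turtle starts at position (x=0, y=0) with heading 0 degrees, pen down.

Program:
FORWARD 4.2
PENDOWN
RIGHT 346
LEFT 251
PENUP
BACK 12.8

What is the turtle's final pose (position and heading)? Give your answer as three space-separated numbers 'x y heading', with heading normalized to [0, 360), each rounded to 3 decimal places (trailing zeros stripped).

Answer: 5.316 12.751 265

Derivation:
Executing turtle program step by step:
Start: pos=(0,0), heading=0, pen down
FD 4.2: (0,0) -> (4.2,0) [heading=0, draw]
PD: pen down
RT 346: heading 0 -> 14
LT 251: heading 14 -> 265
PU: pen up
BK 12.8: (4.2,0) -> (5.316,12.751) [heading=265, move]
Final: pos=(5.316,12.751), heading=265, 1 segment(s) drawn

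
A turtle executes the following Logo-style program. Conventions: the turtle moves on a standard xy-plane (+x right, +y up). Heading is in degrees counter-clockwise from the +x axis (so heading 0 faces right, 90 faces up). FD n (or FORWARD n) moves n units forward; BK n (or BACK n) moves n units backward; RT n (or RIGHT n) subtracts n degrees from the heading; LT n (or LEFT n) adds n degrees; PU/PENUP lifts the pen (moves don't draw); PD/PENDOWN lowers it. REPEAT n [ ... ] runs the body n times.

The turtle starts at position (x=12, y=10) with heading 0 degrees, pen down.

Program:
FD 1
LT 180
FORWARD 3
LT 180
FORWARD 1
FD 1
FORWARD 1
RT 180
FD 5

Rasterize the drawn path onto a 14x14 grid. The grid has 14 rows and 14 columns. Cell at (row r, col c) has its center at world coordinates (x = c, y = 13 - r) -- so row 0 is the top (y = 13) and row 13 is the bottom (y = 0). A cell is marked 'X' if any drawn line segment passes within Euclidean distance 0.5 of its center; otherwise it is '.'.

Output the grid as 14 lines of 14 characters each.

Segment 0: (12,10) -> (13,10)
Segment 1: (13,10) -> (10,10)
Segment 2: (10,10) -> (11,10)
Segment 3: (11,10) -> (12,10)
Segment 4: (12,10) -> (13,10)
Segment 5: (13,10) -> (8,10)

Answer: ..............
..............
..............
........XXXXXX
..............
..............
..............
..............
..............
..............
..............
..............
..............
..............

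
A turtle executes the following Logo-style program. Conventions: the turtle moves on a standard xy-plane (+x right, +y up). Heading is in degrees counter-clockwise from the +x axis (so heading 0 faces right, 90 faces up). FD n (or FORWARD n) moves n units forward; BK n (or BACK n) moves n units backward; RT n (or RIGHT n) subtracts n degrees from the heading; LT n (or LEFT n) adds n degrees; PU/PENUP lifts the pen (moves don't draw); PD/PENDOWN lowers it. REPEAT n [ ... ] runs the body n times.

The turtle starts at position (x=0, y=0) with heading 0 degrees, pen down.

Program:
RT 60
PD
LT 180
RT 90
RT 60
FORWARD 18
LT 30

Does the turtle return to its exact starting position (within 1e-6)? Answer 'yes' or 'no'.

Answer: no

Derivation:
Executing turtle program step by step:
Start: pos=(0,0), heading=0, pen down
RT 60: heading 0 -> 300
PD: pen down
LT 180: heading 300 -> 120
RT 90: heading 120 -> 30
RT 60: heading 30 -> 330
FD 18: (0,0) -> (15.588,-9) [heading=330, draw]
LT 30: heading 330 -> 0
Final: pos=(15.588,-9), heading=0, 1 segment(s) drawn

Start position: (0, 0)
Final position: (15.588, -9)
Distance = 18; >= 1e-6 -> NOT closed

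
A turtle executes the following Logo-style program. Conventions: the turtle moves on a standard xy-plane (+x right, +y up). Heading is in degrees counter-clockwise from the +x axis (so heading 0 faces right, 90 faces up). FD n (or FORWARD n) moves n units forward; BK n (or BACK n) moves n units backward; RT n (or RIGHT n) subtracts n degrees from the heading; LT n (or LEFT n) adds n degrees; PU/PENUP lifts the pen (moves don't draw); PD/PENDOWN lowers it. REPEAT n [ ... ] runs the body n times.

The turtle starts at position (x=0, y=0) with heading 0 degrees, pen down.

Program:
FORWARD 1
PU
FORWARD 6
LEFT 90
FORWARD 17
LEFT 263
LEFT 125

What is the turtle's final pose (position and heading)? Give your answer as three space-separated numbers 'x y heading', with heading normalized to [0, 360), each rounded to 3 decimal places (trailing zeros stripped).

Answer: 7 17 118

Derivation:
Executing turtle program step by step:
Start: pos=(0,0), heading=0, pen down
FD 1: (0,0) -> (1,0) [heading=0, draw]
PU: pen up
FD 6: (1,0) -> (7,0) [heading=0, move]
LT 90: heading 0 -> 90
FD 17: (7,0) -> (7,17) [heading=90, move]
LT 263: heading 90 -> 353
LT 125: heading 353 -> 118
Final: pos=(7,17), heading=118, 1 segment(s) drawn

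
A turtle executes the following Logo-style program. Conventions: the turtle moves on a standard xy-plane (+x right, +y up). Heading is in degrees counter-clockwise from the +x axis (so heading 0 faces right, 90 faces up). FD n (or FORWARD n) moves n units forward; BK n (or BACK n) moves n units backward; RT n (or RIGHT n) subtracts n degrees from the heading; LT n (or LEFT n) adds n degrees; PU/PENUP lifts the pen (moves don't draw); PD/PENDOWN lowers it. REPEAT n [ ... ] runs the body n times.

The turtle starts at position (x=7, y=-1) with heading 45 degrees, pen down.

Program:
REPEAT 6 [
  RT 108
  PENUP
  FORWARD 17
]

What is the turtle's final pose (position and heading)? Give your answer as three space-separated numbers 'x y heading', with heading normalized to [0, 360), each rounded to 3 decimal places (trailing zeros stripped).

Answer: -4.005 -6.607 117

Derivation:
Executing turtle program step by step:
Start: pos=(7,-1), heading=45, pen down
REPEAT 6 [
  -- iteration 1/6 --
  RT 108: heading 45 -> 297
  PU: pen up
  FD 17: (7,-1) -> (14.718,-16.147) [heading=297, move]
  -- iteration 2/6 --
  RT 108: heading 297 -> 189
  PU: pen up
  FD 17: (14.718,-16.147) -> (-2.073,-18.806) [heading=189, move]
  -- iteration 3/6 --
  RT 108: heading 189 -> 81
  PU: pen up
  FD 17: (-2.073,-18.806) -> (0.587,-2.016) [heading=81, move]
  -- iteration 4/6 --
  RT 108: heading 81 -> 333
  PU: pen up
  FD 17: (0.587,-2.016) -> (15.734,-9.734) [heading=333, move]
  -- iteration 5/6 --
  RT 108: heading 333 -> 225
  PU: pen up
  FD 17: (15.734,-9.734) -> (3.713,-21.754) [heading=225, move]
  -- iteration 6/6 --
  RT 108: heading 225 -> 117
  PU: pen up
  FD 17: (3.713,-21.754) -> (-4.005,-6.607) [heading=117, move]
]
Final: pos=(-4.005,-6.607), heading=117, 0 segment(s) drawn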